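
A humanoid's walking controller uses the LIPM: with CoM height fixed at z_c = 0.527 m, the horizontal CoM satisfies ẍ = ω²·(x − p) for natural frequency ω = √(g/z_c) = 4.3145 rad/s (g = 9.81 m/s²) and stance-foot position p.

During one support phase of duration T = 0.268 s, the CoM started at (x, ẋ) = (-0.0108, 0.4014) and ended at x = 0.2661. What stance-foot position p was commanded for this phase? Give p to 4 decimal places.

p = -0.2033

ωT = 4.3145·0.268 = 1.156286; cosh(ωT) = 1.746380, sinh(ωT) = 1.431728
x(T) = p + (x₀−p)·cosh(ωT) + (ẋ₀/ω)·sinh(ωT) ⇒ p·(1 − cosh) = x(T) − x₀·cosh − (ẋ₀/ω)·sinh
numerator   = 0.2661 − (-0.0108)·1.746380 − (0.4014/4.3145)·1.431728 = 0.151760
denominator = 1 − 1.746380 = -0.746380
p = 0.151760 / -0.746380 = -0.2033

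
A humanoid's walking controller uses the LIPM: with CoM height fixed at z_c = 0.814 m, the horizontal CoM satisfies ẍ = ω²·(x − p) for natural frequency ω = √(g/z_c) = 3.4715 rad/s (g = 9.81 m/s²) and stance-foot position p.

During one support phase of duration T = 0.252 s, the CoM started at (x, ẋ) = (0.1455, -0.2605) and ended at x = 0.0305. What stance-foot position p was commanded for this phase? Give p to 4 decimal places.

p = 0.2452

ωT = 3.4715·0.252 = 0.874818; cosh(ωT) = 1.407688, sinh(ωT) = 0.990750
x(T) = p + (x₀−p)·cosh(ωT) + (ẋ₀/ω)·sinh(ωT) ⇒ p·(1 − cosh) = x(T) − x₀·cosh − (ẋ₀/ω)·sinh
numerator   = 0.0305 − (0.1455)·1.407688 − (-0.2605/3.4715)·0.990750 = -0.099973
denominator = 1 − 1.407688 = -0.407688
p = -0.099973 / -0.407688 = 0.2452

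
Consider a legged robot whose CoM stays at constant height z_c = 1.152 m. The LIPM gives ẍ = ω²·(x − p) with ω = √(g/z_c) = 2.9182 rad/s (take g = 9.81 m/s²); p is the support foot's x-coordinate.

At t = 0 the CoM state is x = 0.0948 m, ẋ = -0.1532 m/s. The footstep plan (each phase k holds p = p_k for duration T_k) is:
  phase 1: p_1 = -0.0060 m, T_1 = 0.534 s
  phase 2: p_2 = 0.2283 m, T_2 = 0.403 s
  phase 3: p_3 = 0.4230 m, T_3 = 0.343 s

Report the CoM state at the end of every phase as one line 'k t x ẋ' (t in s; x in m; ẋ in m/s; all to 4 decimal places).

phase 1: p=-0.0060, T=0.534, ωT=1.558319, cosh=2.480659, sinh=2.270169; start (x,ẋ)=(0.094800, -0.153200) → end (x,ẋ)=(0.124871, 0.287744)
phase 2: p=0.2283, T=0.403, ωT=1.176035, cosh=1.774997, sinh=1.466498; start (x,ẋ)=(0.124871, 0.287744) → end (x,ẋ)=(0.189315, 0.068115)
phase 3: p=0.4230, T=0.343, ωT=1.000943, cosh=1.544189, sinh=1.176656; start (x,ẋ)=(0.189315, 0.068115) → end (x,ẋ)=(0.089611, -0.697226)

1 0.5340 0.1249 0.2877
2 0.9370 0.1893 0.0681
3 1.2800 0.0896 -0.6972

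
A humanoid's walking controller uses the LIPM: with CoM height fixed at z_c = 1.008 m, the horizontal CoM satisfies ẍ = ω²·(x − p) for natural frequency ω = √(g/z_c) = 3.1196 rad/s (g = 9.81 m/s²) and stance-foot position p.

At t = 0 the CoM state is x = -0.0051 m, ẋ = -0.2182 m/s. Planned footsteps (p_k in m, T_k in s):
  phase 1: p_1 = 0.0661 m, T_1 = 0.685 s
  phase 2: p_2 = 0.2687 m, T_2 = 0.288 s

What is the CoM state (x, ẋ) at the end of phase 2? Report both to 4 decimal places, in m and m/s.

phase 1: p=0.0661, T=0.685, ωT=2.136926, cosh=4.295684, sinh=4.177667; start (x,ẋ)=(-0.005100, -0.218200) → end (x,ẋ)=(-0.531959, -1.865243)
phase 2: p=0.2687, T=0.288, ωT=0.898445, cosh=1.431492, sinh=1.024289; start (x,ẋ)=(-0.531959, -1.865243) → end (x,ẋ)=(-1.489870, -5.228484)

x = -1.4899, ẋ = -5.2285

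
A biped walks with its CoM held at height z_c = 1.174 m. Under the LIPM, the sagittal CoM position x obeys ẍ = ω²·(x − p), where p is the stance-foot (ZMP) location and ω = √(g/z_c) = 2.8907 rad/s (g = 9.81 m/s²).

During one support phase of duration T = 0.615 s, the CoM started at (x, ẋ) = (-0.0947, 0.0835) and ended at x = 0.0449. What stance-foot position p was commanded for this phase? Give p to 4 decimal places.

ωT = 2.8907·0.615 = 1.777780; cosh(ωT) = 3.042861, sinh(ωT) = 2.873848
x(T) = p + (x₀−p)·cosh(ωT) + (ẋ₀/ω)·sinh(ωT) ⇒ p·(1 − cosh) = x(T) − x₀·cosh − (ẋ₀/ω)·sinh
numerator   = 0.0449 − (-0.0947)·3.042861 − (0.0835/2.8907)·2.873848 = 0.250046
denominator = 1 − 3.042861 = -2.042861
p = 0.250046 / -2.042861 = -0.1224

p = -0.1224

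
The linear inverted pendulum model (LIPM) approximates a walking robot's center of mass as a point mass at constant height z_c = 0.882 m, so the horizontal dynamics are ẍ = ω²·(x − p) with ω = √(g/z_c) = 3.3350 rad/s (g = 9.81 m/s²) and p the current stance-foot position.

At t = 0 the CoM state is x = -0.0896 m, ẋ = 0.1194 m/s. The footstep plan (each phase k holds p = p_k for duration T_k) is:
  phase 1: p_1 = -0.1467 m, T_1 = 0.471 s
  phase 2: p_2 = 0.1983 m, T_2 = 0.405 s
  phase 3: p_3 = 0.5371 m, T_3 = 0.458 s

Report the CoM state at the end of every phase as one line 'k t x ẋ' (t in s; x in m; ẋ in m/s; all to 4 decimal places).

phase 1: p=-0.1467, T=0.471, ωT=1.570785, cosh=2.509152, sinh=2.301270; start (x,ẋ)=(-0.089600, 0.119400) → end (x,ẋ)=(0.078963, 0.737820)
phase 2: p=0.1983, T=0.405, ωT=1.350675, cosh=2.059548, sinh=1.800482; start (x,ẋ)=(0.078963, 0.737820) → end (x,ẋ)=(0.350850, 0.803004)
phase 3: p=0.5371, T=0.458, ωT=1.527430, cosh=2.411708, sinh=2.194615; start (x,ẋ)=(0.350850, 0.803004) → end (x,ẋ)=(0.616341, 0.573440)

1 0.4710 0.0790 0.7378
2 0.8760 0.3509 0.8030
3 1.3340 0.6163 0.5734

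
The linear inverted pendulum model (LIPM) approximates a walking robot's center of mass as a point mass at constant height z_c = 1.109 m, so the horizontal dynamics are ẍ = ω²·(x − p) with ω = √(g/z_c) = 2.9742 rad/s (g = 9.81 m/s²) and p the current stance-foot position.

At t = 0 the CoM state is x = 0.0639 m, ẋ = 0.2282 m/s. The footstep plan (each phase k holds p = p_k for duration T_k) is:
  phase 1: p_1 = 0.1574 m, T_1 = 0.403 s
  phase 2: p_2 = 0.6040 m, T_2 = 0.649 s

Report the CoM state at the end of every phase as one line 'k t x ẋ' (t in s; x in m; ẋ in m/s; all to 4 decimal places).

phase 1: p=0.1574, T=0.403, ωT=1.198603, cosh=1.808548, sinh=1.506933; start (x,ẋ)=(0.063900, 0.228200) → end (x,ẋ)=(0.103922, -0.006349)
phase 2: p=0.6040, T=0.649, ωT=1.930256, cosh=3.518192, sinh=3.373081; start (x,ẋ)=(0.103922, -0.006349) → end (x,ẋ)=(-1.162569, -5.039223)

1 0.4030 0.1039 -0.0063
2 1.0520 -1.1626 -5.0392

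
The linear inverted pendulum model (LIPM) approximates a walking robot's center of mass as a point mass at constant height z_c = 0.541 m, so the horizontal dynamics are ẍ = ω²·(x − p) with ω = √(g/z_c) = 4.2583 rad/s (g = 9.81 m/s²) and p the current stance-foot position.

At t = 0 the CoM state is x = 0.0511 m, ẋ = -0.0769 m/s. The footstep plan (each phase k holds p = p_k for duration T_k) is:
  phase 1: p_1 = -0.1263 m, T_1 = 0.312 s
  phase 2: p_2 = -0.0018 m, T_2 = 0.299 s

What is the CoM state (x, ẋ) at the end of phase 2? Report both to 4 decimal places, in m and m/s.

x = 0.8403, ẋ = 3.6724

phase 1: p=-0.1263, T=0.312, ωT=1.328590, cosh=2.020282, sinh=1.755432; start (x,ẋ)=(0.051100, -0.076900) → end (x,ẋ)=(0.200397, 1.170733)
phase 2: p=-0.0018, T=0.299, ωT=1.273232, cosh=1.926152, sinh=1.646227; start (x,ẋ)=(0.200397, 1.170733) → end (x,ẋ)=(0.840259, 3.672437)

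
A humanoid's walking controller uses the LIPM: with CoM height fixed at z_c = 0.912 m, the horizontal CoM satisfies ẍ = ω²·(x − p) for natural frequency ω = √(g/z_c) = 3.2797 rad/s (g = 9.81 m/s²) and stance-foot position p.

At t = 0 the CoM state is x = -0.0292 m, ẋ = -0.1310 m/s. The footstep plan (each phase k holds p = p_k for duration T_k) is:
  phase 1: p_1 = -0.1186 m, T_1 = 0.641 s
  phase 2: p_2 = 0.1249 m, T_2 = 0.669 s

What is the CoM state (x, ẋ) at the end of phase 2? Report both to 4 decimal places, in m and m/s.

phase 1: p=-0.1186, T=0.641, ωT=2.102288, cosh=4.153525, sinh=4.031348; start (x,ẋ)=(-0.029200, -0.131000) → end (x,ẋ)=(0.091702, 0.637900)
phase 2: p=0.1249, T=0.669, ωT=2.194119, cosh=4.541776, sinh=4.430320; start (x,ẋ)=(0.091702, 0.637900) → end (x,ẋ)=(0.835819, 2.414834)

x = 0.8358, ẋ = 2.4148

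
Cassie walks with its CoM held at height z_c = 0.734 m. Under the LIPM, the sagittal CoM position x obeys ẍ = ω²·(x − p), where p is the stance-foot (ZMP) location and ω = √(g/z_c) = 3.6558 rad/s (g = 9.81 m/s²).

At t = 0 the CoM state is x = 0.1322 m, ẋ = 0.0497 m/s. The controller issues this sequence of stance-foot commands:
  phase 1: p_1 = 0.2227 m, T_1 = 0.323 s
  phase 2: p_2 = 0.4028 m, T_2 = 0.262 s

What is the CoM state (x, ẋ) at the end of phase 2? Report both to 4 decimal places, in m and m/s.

x = -0.1989, ẋ = -1.9024

phase 1: p=0.2227, T=0.323, ωT=1.180823, cosh=1.782040, sinh=1.475015; start (x,ẋ)=(0.132200, 0.049700) → end (x,ẋ)=(0.081478, -0.399441)
phase 2: p=0.4028, T=0.262, ωT=0.957820, cosh=1.494868, sinh=1.111140; start (x,ẋ)=(0.081478, -0.399441) → end (x,ẋ)=(-0.198940, -1.902356)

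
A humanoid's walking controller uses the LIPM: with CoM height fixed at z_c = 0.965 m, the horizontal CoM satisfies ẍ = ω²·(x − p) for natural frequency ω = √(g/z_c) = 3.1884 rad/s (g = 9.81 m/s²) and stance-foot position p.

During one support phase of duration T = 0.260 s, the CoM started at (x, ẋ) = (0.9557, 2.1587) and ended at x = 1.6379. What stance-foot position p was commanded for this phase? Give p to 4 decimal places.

ωT = 3.1884·0.260 = 0.828984; cosh(ωT) = 1.363741, sinh(ωT) = 0.927249
x(T) = p + (x₀−p)·cosh(ωT) + (ẋ₀/ω)·sinh(ωT) ⇒ p·(1 − cosh) = x(T) − x₀·cosh − (ẋ₀/ω)·sinh
numerator   = 1.6379 − (0.9557)·1.363741 − (2.1587/3.1884)·0.927249 = -0.293219
denominator = 1 − 1.363741 = -0.363741
p = -0.293219 / -0.363741 = 0.8061

p = 0.8061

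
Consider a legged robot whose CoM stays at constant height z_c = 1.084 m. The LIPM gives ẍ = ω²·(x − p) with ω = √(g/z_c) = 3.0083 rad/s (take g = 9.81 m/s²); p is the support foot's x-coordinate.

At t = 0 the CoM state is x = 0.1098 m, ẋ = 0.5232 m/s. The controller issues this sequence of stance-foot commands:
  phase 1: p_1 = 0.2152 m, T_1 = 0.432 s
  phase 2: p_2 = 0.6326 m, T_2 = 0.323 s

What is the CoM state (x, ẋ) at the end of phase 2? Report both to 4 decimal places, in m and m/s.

phase 1: p=0.2152, T=0.432, ωT=1.299586, cosh=1.970211, sinh=1.697566; start (x,ẋ)=(0.109800, 0.523200) → end (x,ẋ)=(0.302778, 0.492559)
phase 2: p=0.6326, T=0.323, ωT=0.971681, cosh=1.510414, sinh=1.131968; start (x,ẋ)=(0.302778, 0.492559) → end (x,ẋ)=(0.319774, -0.379173)

x = 0.3198, ẋ = -0.3792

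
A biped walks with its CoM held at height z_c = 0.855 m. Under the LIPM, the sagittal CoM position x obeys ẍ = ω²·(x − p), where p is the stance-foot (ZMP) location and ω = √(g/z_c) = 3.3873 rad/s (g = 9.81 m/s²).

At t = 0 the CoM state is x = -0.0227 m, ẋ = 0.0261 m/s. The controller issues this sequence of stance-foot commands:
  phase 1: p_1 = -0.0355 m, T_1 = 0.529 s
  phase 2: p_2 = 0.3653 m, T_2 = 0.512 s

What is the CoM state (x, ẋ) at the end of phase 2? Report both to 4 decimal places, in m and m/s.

phase 1: p=-0.0355, T=0.529, ωT=1.791882, cosh=3.083690, sinh=2.917044; start (x,ẋ)=(-0.022700, 0.026100) → end (x,ẋ)=(0.026448, 0.206960)
phase 2: p=0.3653, T=0.512, ωT=1.734298, cosh=2.920736, sinh=2.744212; start (x,ẋ)=(0.026448, 0.206960) → end (x,ẋ)=(-0.456730, -2.545315)

x = -0.4567, ẋ = -2.5453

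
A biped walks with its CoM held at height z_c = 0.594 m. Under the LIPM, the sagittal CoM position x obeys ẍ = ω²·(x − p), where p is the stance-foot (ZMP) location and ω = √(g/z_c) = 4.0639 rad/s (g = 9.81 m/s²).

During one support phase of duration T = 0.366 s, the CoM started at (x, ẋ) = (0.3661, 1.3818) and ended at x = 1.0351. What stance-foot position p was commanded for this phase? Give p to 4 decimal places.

p = 0.4000

ωT = 4.0639·0.366 = 1.487387; cosh(ωT) = 2.325740, sinh(ωT) = 2.099778
x(T) = p + (x₀−p)·cosh(ωT) + (ẋ₀/ω)·sinh(ωT) ⇒ p·(1 − cosh) = x(T) − x₀·cosh − (ẋ₀/ω)·sinh
numerator   = 1.0351 − (0.3661)·2.325740 − (1.3818/4.0639)·2.099778 = -0.530316
denominator = 1 − 2.325740 = -1.325740
p = -0.530316 / -1.325740 = 0.4000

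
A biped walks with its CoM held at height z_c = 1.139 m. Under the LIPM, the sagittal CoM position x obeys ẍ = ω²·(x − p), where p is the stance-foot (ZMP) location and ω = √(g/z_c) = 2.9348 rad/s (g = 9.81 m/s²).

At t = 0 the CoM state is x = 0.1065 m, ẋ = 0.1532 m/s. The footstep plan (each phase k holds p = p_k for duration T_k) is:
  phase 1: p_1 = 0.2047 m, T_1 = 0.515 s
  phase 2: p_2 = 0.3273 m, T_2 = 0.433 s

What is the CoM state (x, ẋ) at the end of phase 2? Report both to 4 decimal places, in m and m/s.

phase 1: p=0.2047, T=0.515, ωT=1.511422, cosh=2.376884, sinh=2.156288; start (x,ẋ)=(0.106500, 0.153200) → end (x,ẋ)=(0.083851, -0.257298)
phase 2: p=0.3273, T=0.433, ωT=1.270768, cosh=1.922103, sinh=1.641487; start (x,ẋ)=(0.083851, -0.257298) → end (x,ẋ)=(-0.284546, -1.667354)

x = -0.2845, ẋ = -1.6674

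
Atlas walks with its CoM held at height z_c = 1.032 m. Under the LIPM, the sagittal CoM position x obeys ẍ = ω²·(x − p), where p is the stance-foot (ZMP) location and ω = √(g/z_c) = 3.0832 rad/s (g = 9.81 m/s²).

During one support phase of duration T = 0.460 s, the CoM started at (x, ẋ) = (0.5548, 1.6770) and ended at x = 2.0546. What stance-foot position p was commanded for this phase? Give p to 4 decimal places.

ωT = 3.0832·0.460 = 1.418272; cosh(ωT) = 2.186055, sinh(ωT) = 1.943923
x(T) = p + (x₀−p)·cosh(ωT) + (ẋ₀/ω)·sinh(ωT) ⇒ p·(1 − cosh) = x(T) − x₀·cosh − (ẋ₀/ω)·sinh
numerator   = 2.0546 − (0.5548)·2.186055 − (1.6770/3.0832)·1.943923 = -0.215553
denominator = 1 − 2.186055 = -1.186055
p = -0.215553 / -1.186055 = 0.1817

p = 0.1817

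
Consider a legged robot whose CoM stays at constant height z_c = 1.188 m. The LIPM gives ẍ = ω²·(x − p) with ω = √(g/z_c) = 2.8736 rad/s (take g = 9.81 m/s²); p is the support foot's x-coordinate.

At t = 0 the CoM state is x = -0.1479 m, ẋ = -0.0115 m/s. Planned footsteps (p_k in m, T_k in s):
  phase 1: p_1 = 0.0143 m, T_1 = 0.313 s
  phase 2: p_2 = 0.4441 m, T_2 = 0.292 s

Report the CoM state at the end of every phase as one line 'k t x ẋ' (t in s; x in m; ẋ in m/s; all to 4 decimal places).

1 0.3130 -0.2222 -0.4946
2 0.6050 -0.6328 -2.4809

phase 1: p=0.0143, T=0.313, ωT=0.899437, cosh=1.432508, sinh=1.025710; start (x,ẋ)=(-0.147900, -0.011500) → end (x,ẋ)=(-0.222158, -0.494555)
phase 2: p=0.4441, T=0.292, ωT=0.839091, cosh=1.373183, sinh=0.941080; start (x,ẋ)=(-0.222158, -0.494555) → end (x,ẋ)=(-0.632756, -2.480867)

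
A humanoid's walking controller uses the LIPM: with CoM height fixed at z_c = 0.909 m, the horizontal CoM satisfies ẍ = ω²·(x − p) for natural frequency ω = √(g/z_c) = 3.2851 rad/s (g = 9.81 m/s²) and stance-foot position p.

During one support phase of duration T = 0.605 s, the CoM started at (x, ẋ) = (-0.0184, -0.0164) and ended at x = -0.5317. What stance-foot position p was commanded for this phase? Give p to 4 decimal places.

p = 0.1639

ωT = 3.2851·0.605 = 1.987485; cosh(ωT) = 3.717101, sinh(ωT) = 3.580061
x(T) = p + (x₀−p)·cosh(ωT) + (ẋ₀/ω)·sinh(ωT) ⇒ p·(1 − cosh) = x(T) − x₀·cosh − (ẋ₀/ω)·sinh
numerator   = -0.5317 − (-0.0184)·3.717101 − (-0.0164/3.2851)·3.580061 = -0.445433
denominator = 1 − 3.717101 = -2.717101
p = -0.445433 / -2.717101 = 0.1639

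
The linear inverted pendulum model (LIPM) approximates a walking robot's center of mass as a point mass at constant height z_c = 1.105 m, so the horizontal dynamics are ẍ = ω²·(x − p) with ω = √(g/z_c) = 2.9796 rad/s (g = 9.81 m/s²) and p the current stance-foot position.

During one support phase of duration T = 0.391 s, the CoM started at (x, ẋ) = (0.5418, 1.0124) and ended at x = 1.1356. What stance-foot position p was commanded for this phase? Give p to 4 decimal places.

ωT = 2.9796·0.391 = 1.165024; cosh(ωT) = 1.758957, sinh(ωT) = 1.447042
x(T) = p + (x₀−p)·cosh(ωT) + (ẋ₀/ω)·sinh(ωT) ⇒ p·(1 − cosh) = x(T) − x₀·cosh − (ẋ₀/ω)·sinh
numerator   = 1.1356 − (0.5418)·1.758957 − (1.0124/2.9796)·1.447042 = -0.309075
denominator = 1 − 1.758957 = -0.758957
p = -0.309075 / -0.758957 = 0.4072

p = 0.4072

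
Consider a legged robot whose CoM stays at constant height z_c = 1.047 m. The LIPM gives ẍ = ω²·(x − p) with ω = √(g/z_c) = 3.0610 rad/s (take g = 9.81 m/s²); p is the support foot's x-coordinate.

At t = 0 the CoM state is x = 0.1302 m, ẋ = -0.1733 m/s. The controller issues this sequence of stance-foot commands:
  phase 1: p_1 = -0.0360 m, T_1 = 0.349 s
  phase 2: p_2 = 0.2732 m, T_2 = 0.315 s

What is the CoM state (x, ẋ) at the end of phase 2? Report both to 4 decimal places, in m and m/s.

x = 0.2416, ẋ = 0.1748

phase 1: p=-0.0360, T=0.349, ωT=1.068289, cosh=1.626996, sinh=1.283400; start (x,ẋ)=(0.130200, -0.173300) → end (x,ẋ)=(0.161746, 0.370956)
phase 2: p=0.2732, T=0.315, ωT=0.964215, cosh=1.502005, sinh=1.120723; start (x,ẋ)=(0.161746, 0.370956) → end (x,ẋ)=(0.241614, 0.174833)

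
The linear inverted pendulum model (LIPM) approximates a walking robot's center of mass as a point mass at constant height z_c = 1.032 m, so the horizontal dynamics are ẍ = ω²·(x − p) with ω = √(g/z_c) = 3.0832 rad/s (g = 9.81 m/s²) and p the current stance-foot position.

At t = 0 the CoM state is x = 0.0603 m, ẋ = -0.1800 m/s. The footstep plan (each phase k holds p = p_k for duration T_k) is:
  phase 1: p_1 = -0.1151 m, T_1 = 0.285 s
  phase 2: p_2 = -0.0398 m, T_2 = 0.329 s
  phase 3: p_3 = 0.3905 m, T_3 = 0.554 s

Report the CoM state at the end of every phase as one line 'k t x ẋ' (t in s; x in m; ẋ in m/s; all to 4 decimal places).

1 0.2850 0.0743 0.2847
2 0.6140 0.2488 0.8655
3 1.1680 0.7359 1.3008

phase 1: p=-0.1151, T=0.285, ωT=0.878712, cosh=1.411557, sinh=0.996239; start (x,ẋ)=(0.060300, -0.180000) → end (x,ẋ)=(0.074326, 0.284679)
phase 2: p=-0.0398, T=0.329, ωT=1.014373, cosh=1.560132, sinh=1.197502; start (x,ẋ)=(0.074326, 0.284679) → end (x,ẋ)=(0.248819, 0.865505)
phase 3: p=0.3905, T=0.554, ωT=1.708093, cosh=2.849819, sinh=2.668608; start (x,ẋ)=(0.248819, 0.865505) → end (x,ẋ)=(0.735858, 1.300806)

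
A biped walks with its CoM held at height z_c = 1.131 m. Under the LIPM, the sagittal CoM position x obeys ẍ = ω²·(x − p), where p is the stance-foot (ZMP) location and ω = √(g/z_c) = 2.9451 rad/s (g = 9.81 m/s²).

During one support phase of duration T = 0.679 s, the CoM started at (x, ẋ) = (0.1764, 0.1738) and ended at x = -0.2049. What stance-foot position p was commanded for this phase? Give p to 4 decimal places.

p = 0.3920

ωT = 2.9451·0.679 = 1.999723; cosh(ωT) = 3.761191, sinh(ωT) = 3.625818
x(T) = p + (x₀−p)·cosh(ωT) + (ẋ₀/ω)·sinh(ωT) ⇒ p·(1 − cosh) = x(T) − x₀·cosh − (ẋ₀/ω)·sinh
numerator   = -0.2049 − (0.1764)·3.761191 − (0.1738/2.9451)·3.625818 = -1.082345
denominator = 1 − 3.761191 = -2.761191
p = -1.082345 / -2.761191 = 0.3920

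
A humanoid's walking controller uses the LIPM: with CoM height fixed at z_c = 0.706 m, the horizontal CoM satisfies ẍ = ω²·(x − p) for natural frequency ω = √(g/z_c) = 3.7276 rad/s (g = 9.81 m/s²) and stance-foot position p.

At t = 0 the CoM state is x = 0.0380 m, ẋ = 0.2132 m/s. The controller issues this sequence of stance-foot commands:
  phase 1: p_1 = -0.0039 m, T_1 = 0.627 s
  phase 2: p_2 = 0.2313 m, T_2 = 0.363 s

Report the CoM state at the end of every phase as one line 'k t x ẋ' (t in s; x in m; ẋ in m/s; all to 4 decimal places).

phase 1: p=-0.0039, T=0.627, ωT=2.337205, cosh=5.224430, sinh=5.127833; start (x,ẋ)=(0.038000, 0.213200) → end (x,ẋ)=(0.508290, 1.914747)
phase 2: p=0.2313, T=0.363, ωT=1.353119, cosh=2.063954, sinh=1.805521; start (x,ẋ)=(0.508290, 1.914747) → end (x,ẋ)=(1.730432, 5.816163)

1 0.6270 0.5083 1.9147
2 0.9900 1.7304 5.8162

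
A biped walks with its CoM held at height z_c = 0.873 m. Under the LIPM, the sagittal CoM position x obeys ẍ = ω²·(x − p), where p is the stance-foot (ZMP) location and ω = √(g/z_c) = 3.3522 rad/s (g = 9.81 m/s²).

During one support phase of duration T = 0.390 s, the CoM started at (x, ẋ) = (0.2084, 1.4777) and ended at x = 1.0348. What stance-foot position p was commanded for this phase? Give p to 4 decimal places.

ωT = 3.3522·0.390 = 1.307358; cosh(ωT) = 1.983464, sinh(ωT) = 1.712931
x(T) = p + (x₀−p)·cosh(ωT) + (ẋ₀/ω)·sinh(ωT) ⇒ p·(1 − cosh) = x(T) − x₀·cosh − (ẋ₀/ω)·sinh
numerator   = 1.0348 − (0.2084)·1.983464 − (1.4777/3.3522)·1.712931 = -0.133639
denominator = 1 − 1.983464 = -0.983464
p = -0.133639 / -0.983464 = 0.1359

p = 0.1359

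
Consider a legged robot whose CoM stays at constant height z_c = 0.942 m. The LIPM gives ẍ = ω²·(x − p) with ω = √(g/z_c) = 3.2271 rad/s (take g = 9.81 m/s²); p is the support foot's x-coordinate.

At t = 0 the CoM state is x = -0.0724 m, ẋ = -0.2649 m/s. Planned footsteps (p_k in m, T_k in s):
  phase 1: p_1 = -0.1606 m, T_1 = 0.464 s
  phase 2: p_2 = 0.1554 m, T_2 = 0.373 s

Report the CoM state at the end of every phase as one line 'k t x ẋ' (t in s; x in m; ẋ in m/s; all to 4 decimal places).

1 0.4640 -0.1279 -0.0174
2 0.8370 -0.3673 -1.4176

phase 1: p=-0.1606, T=0.464, ωT=1.497374, cosh=2.346827, sinh=2.123110; start (x,ẋ)=(-0.072400, -0.264900) → end (x,ẋ)=(-0.127888, -0.017373)
phase 2: p=0.1554, T=0.373, ωT=1.203708, cosh=1.816266, sinh=1.516186; start (x,ẋ)=(-0.127888, -0.017373) → end (x,ẋ)=(-0.367288, -1.417648)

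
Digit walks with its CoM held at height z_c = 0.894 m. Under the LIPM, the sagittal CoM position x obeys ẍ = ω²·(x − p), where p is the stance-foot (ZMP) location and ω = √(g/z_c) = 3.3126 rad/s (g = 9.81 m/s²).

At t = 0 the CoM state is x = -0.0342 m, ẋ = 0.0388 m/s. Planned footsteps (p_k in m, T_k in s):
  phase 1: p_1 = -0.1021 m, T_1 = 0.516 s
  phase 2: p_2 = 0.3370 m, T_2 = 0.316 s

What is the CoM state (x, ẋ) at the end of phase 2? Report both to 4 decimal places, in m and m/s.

x = 0.2628, ẋ = 0.2530

phase 1: p=-0.1021, T=0.516, ωT=1.709302, cosh=2.853047, sinh=2.672055; start (x,ẋ)=(-0.034200, 0.038800) → end (x,ẋ)=(0.122919, 0.711712)
phase 2: p=0.3370, T=0.316, ωT=1.046782, cosh=1.599767, sinh=1.248702; start (x,ẋ)=(0.122919, 0.711712) → end (x,ẋ)=(0.262804, 0.253039)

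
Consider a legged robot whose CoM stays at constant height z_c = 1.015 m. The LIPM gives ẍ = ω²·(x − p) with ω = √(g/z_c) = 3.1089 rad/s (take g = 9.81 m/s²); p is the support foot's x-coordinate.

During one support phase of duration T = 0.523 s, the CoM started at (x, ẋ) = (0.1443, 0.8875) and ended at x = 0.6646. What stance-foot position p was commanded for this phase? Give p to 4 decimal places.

p = 0.2523

ωT = 3.1089·0.523 = 1.625955; cosh(ωT) = 2.639997, sinh(ωT) = 2.443273
x(T) = p + (x₀−p)·cosh(ωT) + (ẋ₀/ω)·sinh(ωT) ⇒ p·(1 − cosh) = x(T) − x₀·cosh − (ẋ₀/ω)·sinh
numerator   = 0.6646 − (0.1443)·2.639997 − (0.8875/3.1089)·2.443273 = -0.413834
denominator = 1 − 2.639997 = -1.639997
p = -0.413834 / -1.639997 = 0.2523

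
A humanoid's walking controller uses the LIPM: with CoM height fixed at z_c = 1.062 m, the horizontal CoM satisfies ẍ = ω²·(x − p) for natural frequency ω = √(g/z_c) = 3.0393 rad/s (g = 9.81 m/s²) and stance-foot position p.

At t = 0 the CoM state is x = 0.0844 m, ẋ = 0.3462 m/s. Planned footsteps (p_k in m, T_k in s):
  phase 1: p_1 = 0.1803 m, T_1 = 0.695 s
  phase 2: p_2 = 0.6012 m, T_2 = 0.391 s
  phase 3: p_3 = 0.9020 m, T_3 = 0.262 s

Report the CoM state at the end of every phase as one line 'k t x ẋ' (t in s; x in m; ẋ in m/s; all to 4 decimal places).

1 0.6950 0.2420 0.2648
2 1.0860 0.0869 -1.1499
3 1.3480 -0.5197 -3.7222

phase 1: p=0.1803, T=0.695, ωT=2.112313, cosh=4.194152, sinh=4.073194; start (x,ẋ)=(0.084400, 0.346200) → end (x,ẋ)=(0.242049, 0.264806)
phase 2: p=0.6012, T=0.391, ωT=1.188366, cosh=1.793217, sinh=1.488498; start (x,ẋ)=(0.242049, 0.264806) → end (x,ẋ)=(0.086854, -1.149940)
phase 3: p=0.9020, T=0.262, ωT=0.796297, cosh=1.334155, sinh=0.883159; start (x,ẋ)=(0.086854, -1.149940) → end (x,ẋ)=(-0.519680, -3.722201)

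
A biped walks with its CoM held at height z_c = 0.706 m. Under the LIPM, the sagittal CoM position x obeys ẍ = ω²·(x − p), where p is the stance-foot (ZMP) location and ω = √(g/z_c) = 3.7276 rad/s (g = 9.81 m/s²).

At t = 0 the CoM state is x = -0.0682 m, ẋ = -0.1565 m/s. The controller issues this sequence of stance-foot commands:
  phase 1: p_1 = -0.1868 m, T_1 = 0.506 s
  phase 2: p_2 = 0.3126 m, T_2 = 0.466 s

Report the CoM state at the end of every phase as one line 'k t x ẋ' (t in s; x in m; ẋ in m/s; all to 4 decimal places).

phase 1: p=-0.1868, T=0.506, ωT=1.886166, cosh=3.372844, sinh=3.221192; start (x,ẋ)=(-0.068200, -0.156500) → end (x,ẋ)=(0.077980, 0.896217)
phase 2: p=0.3126, T=0.466, ωT=1.737062, cosh=2.928332, sinh=2.752295; start (x,ẋ)=(0.077980, 0.896217) → end (x,ẋ)=(0.287283, 0.217353)

1 0.5060 0.0780 0.8962
2 0.9720 0.2873 0.2174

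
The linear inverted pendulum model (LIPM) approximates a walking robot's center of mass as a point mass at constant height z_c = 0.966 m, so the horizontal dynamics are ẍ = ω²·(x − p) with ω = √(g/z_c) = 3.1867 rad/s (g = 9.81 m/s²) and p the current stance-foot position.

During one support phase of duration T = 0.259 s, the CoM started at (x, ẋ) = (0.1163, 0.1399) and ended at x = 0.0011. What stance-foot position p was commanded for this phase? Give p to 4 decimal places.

p = 0.5483

ωT = 3.1867·0.259 = 0.825355; cosh(ωT) = 1.360385, sinh(ωT) = 0.922306
x(T) = p + (x₀−p)·cosh(ωT) + (ẋ₀/ω)·sinh(ωT) ⇒ p·(1 − cosh) = x(T) − x₀·cosh − (ẋ₀/ω)·sinh
numerator   = 0.0011 − (0.1163)·1.360385 − (0.1399/3.1867)·0.922306 = -0.197603
denominator = 1 − 1.360385 = -0.360385
p = -0.197603 / -0.360385 = 0.5483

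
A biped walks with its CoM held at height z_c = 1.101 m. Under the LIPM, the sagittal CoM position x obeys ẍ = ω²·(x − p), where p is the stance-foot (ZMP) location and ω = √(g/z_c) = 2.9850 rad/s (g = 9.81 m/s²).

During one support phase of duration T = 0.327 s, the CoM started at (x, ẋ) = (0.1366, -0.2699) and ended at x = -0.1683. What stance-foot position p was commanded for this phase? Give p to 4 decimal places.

p = 0.5284

ωT = 2.9850·0.327 = 0.976095; cosh(ωT) = 1.515426, sinh(ωT) = 1.138646
x(T) = p + (x₀−p)·cosh(ωT) + (ẋ₀/ω)·sinh(ωT) ⇒ p·(1 − cosh) = x(T) − x₀·cosh − (ẋ₀/ω)·sinh
numerator   = -0.1683 − (0.1366)·1.515426 − (-0.2699/2.9850)·1.138646 = -0.272352
denominator = 1 − 1.515426 = -0.515426
p = -0.272352 / -0.515426 = 0.5284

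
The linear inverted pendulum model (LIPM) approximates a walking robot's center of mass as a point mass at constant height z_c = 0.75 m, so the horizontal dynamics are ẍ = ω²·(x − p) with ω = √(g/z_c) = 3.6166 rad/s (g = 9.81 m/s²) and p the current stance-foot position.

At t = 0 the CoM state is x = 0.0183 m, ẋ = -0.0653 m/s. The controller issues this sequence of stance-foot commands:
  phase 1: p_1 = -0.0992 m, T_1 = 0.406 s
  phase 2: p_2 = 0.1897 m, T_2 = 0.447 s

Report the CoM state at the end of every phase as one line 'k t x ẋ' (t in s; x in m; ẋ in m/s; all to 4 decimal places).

phase 1: p=-0.0992, T=0.406, ωT=1.468340, cosh=2.286164, sinh=2.055856; start (x,ẋ)=(0.018300, -0.065300) → end (x,ẋ)=(0.132304, 0.724351)
phase 2: p=0.1897, T=0.447, ωT=1.616620, cosh=2.617305, sinh=2.418736; start (x,ẋ)=(0.132304, 0.724351) → end (x,ẋ)=(0.523915, 1.393773)

1 0.4060 0.1323 0.7244
2 0.8530 0.5239 1.3938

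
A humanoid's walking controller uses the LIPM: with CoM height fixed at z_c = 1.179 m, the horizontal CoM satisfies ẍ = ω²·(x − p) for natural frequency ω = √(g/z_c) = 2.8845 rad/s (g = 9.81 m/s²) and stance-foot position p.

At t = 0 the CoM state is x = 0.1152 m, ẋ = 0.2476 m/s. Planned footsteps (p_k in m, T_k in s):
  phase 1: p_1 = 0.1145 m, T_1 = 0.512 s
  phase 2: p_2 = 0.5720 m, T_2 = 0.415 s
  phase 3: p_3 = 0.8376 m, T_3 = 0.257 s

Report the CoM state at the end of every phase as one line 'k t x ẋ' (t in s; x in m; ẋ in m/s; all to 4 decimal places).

1 0.5120 0.2943 0.5746
2 0.9270 0.3700 -0.1672
3 1.1840 0.1885 -1.3093

phase 1: p=0.1145, T=0.512, ωT=1.476864, cosh=2.303772, sinh=2.075419; start (x,ẋ)=(0.115200, 0.247600) → end (x,ẋ)=(0.294263, 0.574604)
phase 2: p=0.5720, T=0.415, ωT=1.197067, cosh=1.806237, sinh=1.504158; start (x,ẋ)=(0.294263, 0.574604) → end (x,ẋ)=(0.369975, -0.167159)
phase 3: p=0.8376, T=0.257, ωT=0.741317, cosh=1.287591, sinh=0.811105; start (x,ẋ)=(0.369975, -0.167159) → end (x,ẋ)=(0.188486, -1.309303)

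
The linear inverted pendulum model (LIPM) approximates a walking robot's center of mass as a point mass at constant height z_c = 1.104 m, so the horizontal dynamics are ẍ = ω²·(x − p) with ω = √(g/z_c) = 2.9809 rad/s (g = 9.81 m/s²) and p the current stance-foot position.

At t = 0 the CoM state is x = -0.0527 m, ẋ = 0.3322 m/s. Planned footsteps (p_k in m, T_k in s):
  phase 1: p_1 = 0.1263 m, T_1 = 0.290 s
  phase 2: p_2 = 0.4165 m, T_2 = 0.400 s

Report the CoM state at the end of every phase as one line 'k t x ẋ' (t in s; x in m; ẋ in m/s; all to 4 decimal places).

1 0.2900 -0.0151 -0.0566
2 0.6900 -0.3884 -2.0260

phase 1: p=0.1263, T=0.290, ωT=0.864461, cosh=1.397502, sinh=0.976224; start (x,ẋ)=(-0.052700, 0.332200) → end (x,ẋ)=(-0.015060, -0.056644)
phase 2: p=0.4165, T=0.400, ωT=1.192360, cosh=1.799176, sinh=1.495672; start (x,ẋ)=(-0.015060, -0.056644) → end (x,ẋ)=(-0.388373, -2.026000)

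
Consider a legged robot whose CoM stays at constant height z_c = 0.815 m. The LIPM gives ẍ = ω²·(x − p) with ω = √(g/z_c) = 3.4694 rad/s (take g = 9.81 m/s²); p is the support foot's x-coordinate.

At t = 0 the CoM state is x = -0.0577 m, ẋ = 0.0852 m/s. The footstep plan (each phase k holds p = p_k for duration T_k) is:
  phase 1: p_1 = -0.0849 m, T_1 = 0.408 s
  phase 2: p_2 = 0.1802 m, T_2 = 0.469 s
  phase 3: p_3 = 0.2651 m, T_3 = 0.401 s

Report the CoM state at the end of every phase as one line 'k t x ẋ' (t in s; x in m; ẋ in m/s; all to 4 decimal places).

phase 1: p=-0.0849, T=0.408, ωT=1.415515, cosh=2.180704, sinh=1.937904; start (x,ẋ)=(-0.057700, 0.085200) → end (x,ẋ)=(0.022005, 0.368671)
phase 2: p=0.1802, T=0.469, ωT=1.627149, cosh=2.642916, sinh=2.446427; start (x,ẋ)=(0.022005, 0.368671) → end (x,ẋ)=(0.022071, -0.368331)
phase 3: p=0.2651, T=0.401, ωT=1.391229, cosh=2.134279, sinh=1.885510; start (x,ẋ)=(0.022071, -0.368331) → end (x,ẋ)=(-0.453767, -2.375914)

1 0.4080 0.0220 0.3687
2 0.8770 0.0221 -0.3683
3 1.2780 -0.4538 -2.3759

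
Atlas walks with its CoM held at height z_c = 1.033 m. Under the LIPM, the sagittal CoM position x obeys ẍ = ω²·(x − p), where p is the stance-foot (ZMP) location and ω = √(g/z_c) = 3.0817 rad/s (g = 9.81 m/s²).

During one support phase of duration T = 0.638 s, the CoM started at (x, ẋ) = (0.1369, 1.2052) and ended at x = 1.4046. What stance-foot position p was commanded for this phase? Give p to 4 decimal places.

ωT = 3.0817·0.638 = 1.966125; cosh(ωT) = 3.641470, sinh(ωT) = 3.501471
x(T) = p + (x₀−p)·cosh(ωT) + (ẋ₀/ω)·sinh(ωT) ⇒ p·(1 − cosh) = x(T) − x₀·cosh − (ẋ₀/ω)·sinh
numerator   = 1.4046 − (0.1369)·3.641470 − (1.2052/3.0817)·3.501471 = -0.463283
denominator = 1 − 3.641470 = -2.641470
p = -0.463283 / -2.641470 = 0.1754

p = 0.1754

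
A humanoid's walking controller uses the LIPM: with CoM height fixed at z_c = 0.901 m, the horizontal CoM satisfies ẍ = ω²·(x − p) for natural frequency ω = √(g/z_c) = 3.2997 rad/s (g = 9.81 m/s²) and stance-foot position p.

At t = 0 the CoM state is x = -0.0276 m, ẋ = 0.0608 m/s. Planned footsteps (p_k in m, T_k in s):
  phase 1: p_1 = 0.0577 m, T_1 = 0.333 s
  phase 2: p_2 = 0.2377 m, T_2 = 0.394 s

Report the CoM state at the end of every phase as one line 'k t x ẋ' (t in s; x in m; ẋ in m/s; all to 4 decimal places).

1 0.3330 -0.0599 -0.2740
2 0.7270 -0.4900 -2.2082

phase 1: p=0.0577, T=0.333, ωT=1.098800, cosh=1.666917, sinh=1.333646; start (x,ẋ)=(-0.027600, 0.060800) → end (x,ẋ)=(-0.059914, -0.274025)
phase 2: p=0.2377, T=0.394, ωT=1.300082, cosh=1.971053, sinh=1.698544; start (x,ẋ)=(-0.059914, -0.274025) → end (x,ẋ)=(-0.489970, -2.208153)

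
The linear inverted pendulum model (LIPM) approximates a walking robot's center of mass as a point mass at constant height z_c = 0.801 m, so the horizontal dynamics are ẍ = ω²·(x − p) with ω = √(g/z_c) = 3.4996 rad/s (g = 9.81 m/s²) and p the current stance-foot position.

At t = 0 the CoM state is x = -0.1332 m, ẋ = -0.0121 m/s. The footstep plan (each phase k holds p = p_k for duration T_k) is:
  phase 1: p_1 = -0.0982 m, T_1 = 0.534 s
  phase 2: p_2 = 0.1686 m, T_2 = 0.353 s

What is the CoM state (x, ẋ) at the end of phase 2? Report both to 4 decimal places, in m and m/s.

x = -0.7583, ẋ = -2.9675

phase 1: p=-0.0982, T=0.534, ωT=1.868786, cosh=3.317369, sinh=3.163058; start (x,ẋ)=(-0.133200, -0.012100) → end (x,ẋ)=(-0.225244, -0.427570)
phase 2: p=0.1686, T=0.353, ωT=1.235359, cosh=1.865171, sinh=1.574441; start (x,ẋ)=(-0.225244, -0.427570) → end (x,ẋ)=(-0.758348, -2.967540)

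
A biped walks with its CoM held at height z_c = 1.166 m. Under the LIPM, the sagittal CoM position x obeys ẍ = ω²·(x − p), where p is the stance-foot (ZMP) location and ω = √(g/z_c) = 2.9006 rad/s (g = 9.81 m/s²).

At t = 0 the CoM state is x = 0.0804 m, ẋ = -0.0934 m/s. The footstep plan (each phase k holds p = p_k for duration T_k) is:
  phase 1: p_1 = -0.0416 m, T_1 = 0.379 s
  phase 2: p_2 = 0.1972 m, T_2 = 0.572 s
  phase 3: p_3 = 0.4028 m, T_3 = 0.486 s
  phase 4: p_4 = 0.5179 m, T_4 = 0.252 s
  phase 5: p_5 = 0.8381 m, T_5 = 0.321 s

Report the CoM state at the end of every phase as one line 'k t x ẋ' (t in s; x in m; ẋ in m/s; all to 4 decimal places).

1 0.3790 0.1189 0.3165
2 0.9510 0.2603 0.2864
3 1.4370 0.2837 -0.1746
4 1.6890 0.1702 -0.7654
5 2.0100 -0.4235 -3.1977

phase 1: p=-0.0416, T=0.379, ωT=1.099327, cosh=1.667621, sinh=1.334526; start (x,ẋ)=(0.080400, -0.093400) → end (x,ẋ)=(0.118878, 0.316497)
phase 2: p=0.1972, T=0.572, ωT=1.659143, cosh=2.722554, sinh=2.532252; start (x,ẋ)=(0.118878, 0.316497) → end (x,ẋ)=(0.260268, 0.286399)
phase 3: p=0.4028, T=0.486, ωT=1.409692, cosh=2.169455, sinh=1.925237; start (x,ẋ)=(0.260268, 0.286399) → end (x,ẋ)=(0.283677, -0.174616)
phase 4: p=0.5179, T=0.252, ωT=0.730951, cosh=1.279253, sinh=0.797802; start (x,ẋ)=(0.283677, -0.174616) → end (x,ẋ)=(0.170242, -0.765394)
phase 5: p=0.8381, T=0.321, ωT=0.931093, cosh=1.465701, sinh=1.071579; start (x,ẋ)=(0.170242, -0.765394) → end (x,ẋ)=(-0.423542, -3.197688)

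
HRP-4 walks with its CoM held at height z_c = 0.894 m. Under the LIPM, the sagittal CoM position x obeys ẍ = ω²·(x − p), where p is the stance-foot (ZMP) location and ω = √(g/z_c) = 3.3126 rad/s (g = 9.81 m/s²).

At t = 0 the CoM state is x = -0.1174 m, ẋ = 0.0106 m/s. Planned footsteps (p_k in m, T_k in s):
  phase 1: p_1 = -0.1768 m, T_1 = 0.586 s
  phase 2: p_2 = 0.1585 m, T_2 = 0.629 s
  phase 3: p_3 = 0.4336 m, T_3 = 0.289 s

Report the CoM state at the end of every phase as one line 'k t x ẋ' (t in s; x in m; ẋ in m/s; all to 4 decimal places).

1 0.5860 0.0453 0.7090
2 1.2150 0.5432 1.4091
3 1.5040 1.0697 2.5087

phase 1: p=-0.1768, T=0.586, ωT=1.941184, cosh=3.555263, sinh=3.411729; start (x,ẋ)=(-0.117400, 0.010600) → end (x,ẋ)=(0.045300, 0.709006)
phase 2: p=0.1585, T=0.629, ωT=2.083625, cosh=4.079010, sinh=3.954531; start (x,ẋ)=(0.045300, 0.709006) → end (x,ẋ)=(0.543156, 1.409147)
phase 3: p=0.4336, T=0.289, ωT=0.957341, cosh=1.494337, sinh=1.110425; start (x,ẋ)=(0.543156, 1.409147) → end (x,ẋ)=(1.069678, 2.508732)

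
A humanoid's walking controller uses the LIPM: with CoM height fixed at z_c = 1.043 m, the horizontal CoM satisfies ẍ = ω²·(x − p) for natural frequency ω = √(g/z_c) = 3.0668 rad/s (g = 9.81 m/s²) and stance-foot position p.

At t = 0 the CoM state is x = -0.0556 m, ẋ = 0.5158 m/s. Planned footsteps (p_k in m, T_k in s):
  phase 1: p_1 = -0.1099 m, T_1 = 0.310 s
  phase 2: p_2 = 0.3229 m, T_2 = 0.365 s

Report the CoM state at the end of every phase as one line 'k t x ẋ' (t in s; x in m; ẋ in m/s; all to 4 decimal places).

1 0.3100 0.1559 0.9503
2 0.6750 0.4639 0.9099

phase 1: p=-0.1099, T=0.310, ωT=0.950708, cosh=1.487004, sinh=1.100537; start (x,ẋ)=(-0.055600, 0.515800) → end (x,ẋ)=(0.155942, 0.950266)
phase 2: p=0.3229, T=0.365, ωT=1.119382, cosh=1.694721, sinh=1.368240; start (x,ẋ)=(0.155942, 0.950266) → end (x,ẋ)=(0.463910, 0.909860)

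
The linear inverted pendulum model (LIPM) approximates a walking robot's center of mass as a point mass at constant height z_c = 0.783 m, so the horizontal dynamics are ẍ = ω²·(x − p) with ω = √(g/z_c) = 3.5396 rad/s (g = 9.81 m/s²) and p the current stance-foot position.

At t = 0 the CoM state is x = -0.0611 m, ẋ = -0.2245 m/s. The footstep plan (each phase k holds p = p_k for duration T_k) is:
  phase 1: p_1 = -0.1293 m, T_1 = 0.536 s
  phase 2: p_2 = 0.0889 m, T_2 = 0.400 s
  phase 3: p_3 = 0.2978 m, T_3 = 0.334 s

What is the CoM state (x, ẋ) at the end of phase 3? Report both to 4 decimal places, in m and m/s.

x = -1.3344, ẋ = -5.4985

phase 1: p=-0.1293, T=0.536, ωT=1.897226, cosh=3.408677, sinh=3.258693; start (x,ẋ)=(-0.061100, -0.224500) → end (x,ẋ)=(-0.103512, 0.021403)
phase 2: p=0.0889, T=0.400, ωT=1.415840, cosh=2.181334, sinh=1.938612; start (x,ẋ)=(-0.103512, 0.021403) → end (x,ẋ)=(-0.319092, -1.273625)
phase 3: p=0.2978, T=0.334, ωT=1.182226, cosh=1.784112, sinh=1.477516; start (x,ẋ)=(-0.319092, -1.273625) → end (x,ẋ)=(-1.334446, -5.498520)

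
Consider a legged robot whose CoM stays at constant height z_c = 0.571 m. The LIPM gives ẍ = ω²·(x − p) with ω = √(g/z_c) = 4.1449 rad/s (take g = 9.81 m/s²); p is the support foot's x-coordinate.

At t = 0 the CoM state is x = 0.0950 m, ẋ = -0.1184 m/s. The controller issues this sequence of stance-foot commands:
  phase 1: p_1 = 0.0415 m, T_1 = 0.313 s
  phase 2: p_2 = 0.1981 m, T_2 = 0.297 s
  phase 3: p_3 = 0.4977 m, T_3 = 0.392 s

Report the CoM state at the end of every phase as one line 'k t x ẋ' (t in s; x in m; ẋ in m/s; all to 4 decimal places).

1 0.3130 0.0983 0.1426
2 0.6100 0.0666 -0.3826
3 1.0020 -0.8644 -5.3693

phase 1: p=0.0415, T=0.313, ωT=1.297354, cosh=1.966427, sinh=1.693173; start (x,ẋ)=(0.095000, -0.118400) → end (x,ẋ)=(0.098338, 0.142640)
phase 2: p=0.1981, T=0.297, ωT=1.231035, cosh=1.858382, sinh=1.566392; start (x,ẋ)=(0.098338, 0.142640) → end (x,ẋ)=(0.066609, -0.382629)
phase 3: p=0.4977, T=0.392, ωT=1.624801, cosh=2.637179, sinh=2.440228; start (x,ẋ)=(0.066609, -0.382629) → end (x,ẋ)=(-0.864430, -5.369335)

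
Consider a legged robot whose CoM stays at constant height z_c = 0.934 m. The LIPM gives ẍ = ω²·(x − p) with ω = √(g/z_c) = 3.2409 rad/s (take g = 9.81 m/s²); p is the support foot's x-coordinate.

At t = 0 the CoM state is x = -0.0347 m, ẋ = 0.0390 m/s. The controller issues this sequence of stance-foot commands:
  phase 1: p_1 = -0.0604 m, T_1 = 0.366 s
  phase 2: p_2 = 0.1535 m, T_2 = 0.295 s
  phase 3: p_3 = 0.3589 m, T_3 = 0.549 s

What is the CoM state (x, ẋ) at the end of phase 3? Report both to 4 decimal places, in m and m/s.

phase 1: p=-0.0604, T=0.366, ωT=1.186169, cosh=1.789951, sinh=1.484562; start (x,ẋ)=(-0.034700, 0.039000) → end (x,ẋ)=(0.003467, 0.193459)
phase 2: p=0.1535, T=0.295, ωT=0.956065, cosh=1.492922, sinh=1.108519; start (x,ẋ)=(0.003467, 0.193459) → end (x,ẋ)=(-0.004317, -0.250191)
phase 3: p=0.3589, T=0.549, ωT=1.779254, cosh=3.047099, sinh=2.878336; start (x,ẋ)=(-0.004317, -0.250191) → end (x,ẋ)=(-0.970061, -4.150594)

x = -0.9701, ẋ = -4.1506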